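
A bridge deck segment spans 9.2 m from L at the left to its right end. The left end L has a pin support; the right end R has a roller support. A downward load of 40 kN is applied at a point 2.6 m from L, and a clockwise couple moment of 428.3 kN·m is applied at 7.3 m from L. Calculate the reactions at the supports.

L_x = 0, L_y = -17.86 kN, R_y = 57.86 kN

Moments about L: R_y·9.2 − 40·2.6 − 428.3 = 0 → R_y = 532.3/9.2 = 57.8587 ≈ 57.86 kN.
ΣF_y = 0: L_y + 57.8587 − 40 = 0 → L_y = -17.86 kN.
ΣF_x = 0: no horizontal applied forces, so L_x = 0.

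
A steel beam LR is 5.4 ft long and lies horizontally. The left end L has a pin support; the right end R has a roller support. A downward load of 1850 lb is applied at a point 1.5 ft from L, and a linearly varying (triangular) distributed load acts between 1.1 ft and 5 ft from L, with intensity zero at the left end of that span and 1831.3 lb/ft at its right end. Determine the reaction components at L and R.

Resultant of the triangular load: ½ × 1831.3 × 3.9 = 3571.035 lb, acting at 3.7 ft from L (one-third of the span from the peak).
ΣM about L: R_y·5.4 − 1850·1.5 − (½·1831.3·3.9)·3.7 = 0 → R_y = 15987.8295/5.4 = 2960.71 ≈ 2961 lb.
ΣF_y = 0: L_y + 2960.71 − 1850 − ½·1831.3·3.9 = 0 → L_y = 2460 lb.
ΣF_x = 0: no horizontal applied forces, so L_x = 0.

L_x = 0, L_y = 2460 lb, R_y = 2961 lb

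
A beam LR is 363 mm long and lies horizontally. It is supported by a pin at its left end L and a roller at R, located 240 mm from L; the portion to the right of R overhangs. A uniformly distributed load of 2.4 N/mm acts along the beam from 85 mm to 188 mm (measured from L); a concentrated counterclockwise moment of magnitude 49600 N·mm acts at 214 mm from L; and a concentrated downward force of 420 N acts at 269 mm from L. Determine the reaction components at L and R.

L_x = 0, L_y = 262.5 N, R_y = 404.7 N

Resultant of the distributed load: 2.4 × 103 = 247.2 N at 136.5 mm from L.
Taking moments about L: R_y·240 − (2.4·103)·136.5 + 49600 − 420·269 = 0 → R_y = 97122.8/240 = 404.678 ≈ 404.7 N.
ΣF_y = 0: L_y + 404.678 − 2.4·103 − 420 = 0 → L_y = 262.5 N.
ΣF_x = 0: no horizontal applied forces, so L_x = 0.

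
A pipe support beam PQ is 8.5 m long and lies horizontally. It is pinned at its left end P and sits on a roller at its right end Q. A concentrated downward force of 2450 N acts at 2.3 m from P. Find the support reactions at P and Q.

Moments about P: Q_y·8.5 − 2450·2.3 = 0 → Q_y = 5635/8.5 = 662.941 ≈ 662.9 N.
ΣF_y = 0: P_y + 662.941 − 2450 = 0 → P_y = 1787 N.
ΣF_x = 0: no horizontal applied forces, so P_x = 0.

P_x = 0, P_y = 1787 N, Q_y = 662.9 N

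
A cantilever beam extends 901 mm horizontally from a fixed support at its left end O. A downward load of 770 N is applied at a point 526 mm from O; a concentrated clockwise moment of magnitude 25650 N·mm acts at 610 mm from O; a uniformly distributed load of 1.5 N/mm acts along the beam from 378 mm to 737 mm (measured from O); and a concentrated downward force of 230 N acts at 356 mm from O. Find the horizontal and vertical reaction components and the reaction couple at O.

O_x = 0, O_y = 1538 N, M_O = 812800 N·mm

Resultant of the distributed load: 1.5 × 359 = 538.5 N at 557.5 mm from O.
ΣF_x = 0: O_x = 0.
ΣF_y = 0: O_y − 770 − 1.5·359 − 230 = 0 → O_y = 1538 N.
ΣM about O: M_O − 770·526 − 25650 − (1.5·359)·557.5 − 230·356 = 0 → M_O = 812800 N·mm.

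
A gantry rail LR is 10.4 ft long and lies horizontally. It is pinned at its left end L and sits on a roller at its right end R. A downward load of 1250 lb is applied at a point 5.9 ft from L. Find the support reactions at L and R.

Moments about L: R_y·10.4 − 1250·5.9 = 0 → R_y = 7375/10.4 = 709.135 ≈ 709.1 lb.
ΣF_y = 0: L_y + 709.135 − 1250 = 0 → L_y = 540.9 lb.
ΣF_x = 0: no horizontal applied forces, so L_x = 0.

L_x = 0, L_y = 540.9 lb, R_y = 709.1 lb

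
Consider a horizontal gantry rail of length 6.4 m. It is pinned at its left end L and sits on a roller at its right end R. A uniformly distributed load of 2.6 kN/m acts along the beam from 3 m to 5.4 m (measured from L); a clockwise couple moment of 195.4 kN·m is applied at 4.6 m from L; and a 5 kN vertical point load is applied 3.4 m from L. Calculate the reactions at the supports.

Resultant of the distributed load: 2.6 × 2.4 = 6.24 kN at 4.2 m from L.
Moments about L: R_y·6.4 − (2.6·2.4)·4.2 − 195.4 − 5·3.4 = 0 → R_y = 238.608/6.4 = 37.2825 ≈ 37.28 kN.
ΣF_y = 0: L_y + 37.2825 − 2.6·2.4 − 5 = 0 → L_y = -26.04 kN.
ΣF_x = 0: no horizontal applied forces, so L_x = 0.

L_x = 0, L_y = -26.04 kN, R_y = 37.28 kN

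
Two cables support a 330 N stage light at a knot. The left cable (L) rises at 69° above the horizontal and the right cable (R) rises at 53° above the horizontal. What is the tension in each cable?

T_L = 234.2 N, T_R = 139.5 N

ΣF_x = 0: −T_L·cos69° + T_R·cos53° = 0 → T_R = 0.595479·T_L.
ΣF_y = 0: T_L·sin69° + T_R·sin53° = 330.
Substitute: T_L·(0.93358 + 0.595479·0.798636) = 330 → T_L = 234.184 ≈ 234.2 N.
Then T_R = 0.595479 × 234.184 = 139.5 N.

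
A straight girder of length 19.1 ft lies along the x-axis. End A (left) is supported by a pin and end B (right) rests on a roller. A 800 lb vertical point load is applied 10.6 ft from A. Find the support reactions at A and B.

A_x = 0, A_y = 356.0 lb, B_y = 444.0 lb

ΣM about A: B_y·19.1 − 800·10.6 = 0 → B_y = 8480/19.1 = 443.979 ≈ 444.0 lb.
ΣF_y = 0: A_y + 443.979 − 800 = 0 → A_y = 356.0 lb.
ΣF_x = 0: no horizontal applied forces, so A_x = 0.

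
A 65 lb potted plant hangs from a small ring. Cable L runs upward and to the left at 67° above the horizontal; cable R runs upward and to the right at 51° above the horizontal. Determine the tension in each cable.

ΣF_x = 0: −T_L·cos67° + T_R·cos51° = 0 → T_R = 0.620878·T_L.
ΣF_y = 0: T_L·sin67° + T_R·sin51° = 65.
Substitute: T_L·(0.920505 + 0.620878·0.777146) = 65 → T_L = 46.3287 ≈ 46.33 lb.
Then T_R = 0.620878 × 46.3287 = 28.76 lb.

T_L = 46.33 lb, T_R = 28.76 lb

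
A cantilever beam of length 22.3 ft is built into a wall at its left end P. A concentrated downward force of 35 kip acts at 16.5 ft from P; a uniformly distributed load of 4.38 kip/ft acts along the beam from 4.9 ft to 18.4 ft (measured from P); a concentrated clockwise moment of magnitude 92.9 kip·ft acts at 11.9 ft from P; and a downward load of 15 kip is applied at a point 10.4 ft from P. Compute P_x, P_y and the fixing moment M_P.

Resultant of the distributed load: 4.38 × 13.5 = 59.13 kip at 11.65 ft from P.
ΣF_x = 0: P_x = 0.
ΣF_y = 0: P_y − 35 − 4.38·13.5 − 15 = 0 → P_y = 109.1 kip.
ΣM about P: M_P − 35·16.5 − (4.38·13.5)·11.65 − 92.9 − 15·10.4 = 0 → M_P = 1515 kip·ft.

P_x = 0, P_y = 109.1 kip, M_P = 1515 kip·ft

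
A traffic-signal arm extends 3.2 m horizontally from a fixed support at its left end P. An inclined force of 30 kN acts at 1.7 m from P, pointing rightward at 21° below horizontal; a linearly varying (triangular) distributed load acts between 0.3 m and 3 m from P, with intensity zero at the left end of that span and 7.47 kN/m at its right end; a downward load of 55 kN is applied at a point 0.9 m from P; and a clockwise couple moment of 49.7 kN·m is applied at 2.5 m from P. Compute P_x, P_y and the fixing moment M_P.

P_x = -28.01 kN, P_y = 75.84 kN, M_P = 138.7 kN·m

Resultant of the triangular load: ½ × 7.47 × 2.7 = 10.0845 kN, acting at 2.1 m from P (one-third of the span from the peak).
ΣF_x = 0: P_x + 30·cos21° = 0 → P_x = -28.01 kN.
ΣF_y = 0: P_y − 30·sin21° − ½·7.47·2.7 − 55 = 0 → P_y = 75.84 kN.
ΣM about P: M_P − 30·sin21°·1.7 − (½·7.47·2.7)·2.1 − 55·0.9 − 49.7 = 0 → M_P = 138.7 kN·m.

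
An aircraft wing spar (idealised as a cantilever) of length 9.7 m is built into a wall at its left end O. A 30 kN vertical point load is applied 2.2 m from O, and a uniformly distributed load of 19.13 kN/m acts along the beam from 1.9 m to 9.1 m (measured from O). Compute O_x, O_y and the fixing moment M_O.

Resultant of the distributed load: 19.13 × 7.2 = 137.736 kN at 5.5 m from O.
ΣF_x = 0: O_x = 0.
ΣF_y = 0: O_y − 30 − 19.13·7.2 = 0 → O_y = 167.7 kN.
ΣM about O: M_O − 30·2.2 − (19.13·7.2)·5.5 = 0 → M_O = 823.5 kN·m.

O_x = 0, O_y = 167.7 kN, M_O = 823.5 kN·m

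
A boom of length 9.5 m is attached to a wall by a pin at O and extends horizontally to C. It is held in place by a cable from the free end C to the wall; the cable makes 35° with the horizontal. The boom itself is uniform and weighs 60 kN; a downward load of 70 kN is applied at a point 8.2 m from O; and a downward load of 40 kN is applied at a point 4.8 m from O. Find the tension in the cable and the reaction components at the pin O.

T = 192.9 kN, O_x = 158.0 kN, O_y = 59.37 kN

ΣM about O: T·sin35°·9.5 − 60·4.75 − 70·8.2 − 40·4.8 = 0 → T = 1051/(9.5·0.573576) = 192.88 ≈ 192.9 kN.
ΣF_x = 0: O_x − T·cos35° = 0 → O_x = 192.88 × 0.819152 = 158.0 kN.
ΣF_y = 0: O_y + T·sin35° − 60 − 70 − 40 = 0 → O_y = 170 − 192.88 × 0.573576 = 59.37 kN.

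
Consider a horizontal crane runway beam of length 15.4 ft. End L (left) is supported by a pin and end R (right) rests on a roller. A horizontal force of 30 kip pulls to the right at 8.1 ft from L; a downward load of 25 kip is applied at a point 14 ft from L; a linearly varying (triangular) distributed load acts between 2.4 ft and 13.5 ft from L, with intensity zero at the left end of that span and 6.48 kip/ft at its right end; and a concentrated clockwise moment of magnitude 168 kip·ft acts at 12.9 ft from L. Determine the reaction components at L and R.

L_x = -30.00 kip, L_y = 4.441 kip, R_y = 56.52 kip

Resultant of the triangular load: ½ × 6.48 × 11.1 = 35.964 kip, acting at 9.8 ft from L (one-third of the span from the peak).
Moments about L: R_y·15.4 − 25·14 − (½·6.48·11.1)·9.8 − 168 = 0 → R_y = 870.4472/15.4 = 56.5225 ≈ 56.52 kip.
ΣF_y = 0: L_y + 56.5225 − 25 − ½·6.48·11.1 = 0 → L_y = 4.441 kip.
ΣF_x = 0: L_x + 30 = 0 → L_x = -30.00 kip.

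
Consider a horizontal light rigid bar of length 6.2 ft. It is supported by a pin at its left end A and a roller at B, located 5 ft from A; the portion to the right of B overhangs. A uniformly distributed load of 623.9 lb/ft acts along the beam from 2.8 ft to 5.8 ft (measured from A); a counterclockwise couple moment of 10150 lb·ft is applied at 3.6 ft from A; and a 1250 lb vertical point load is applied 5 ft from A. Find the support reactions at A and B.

A_x = 0, A_y = 2292 lb, B_y = 829.7 lb

Resultant of the distributed load: 623.9 × 3 = 1871.7 lb at 4.3 ft from A.
Taking moments about A: B_y·5 − (623.9·3)·4.3 + 10150 − 1250·5 = 0 → B_y = 4148.31/5 = 829.662 ≈ 829.7 lb.
ΣF_y = 0: A_y + 829.662 − 623.9·3 − 1250 = 0 → A_y = 2292 lb.
ΣF_x = 0: no horizontal applied forces, so A_x = 0.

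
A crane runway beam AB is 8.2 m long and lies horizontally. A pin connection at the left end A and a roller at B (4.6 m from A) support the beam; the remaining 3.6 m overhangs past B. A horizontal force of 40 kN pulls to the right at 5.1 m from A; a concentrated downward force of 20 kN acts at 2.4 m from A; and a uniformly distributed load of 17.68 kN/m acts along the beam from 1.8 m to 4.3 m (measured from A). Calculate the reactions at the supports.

A_x = -40.00 kN, A_y = 24.46 kN, B_y = 39.74 kN

Resultant of the distributed load: 17.68 × 2.5 = 44.2 kN at 3.05 m from A.
ΣM about A: B_y·4.6 − 20·2.4 − (17.68·2.5)·3.05 = 0 → B_y = 182.81/4.6 = 39.7413 ≈ 39.74 kN.
ΣF_y = 0: A_y + 39.7413 − 20 − 17.68·2.5 = 0 → A_y = 24.46 kN.
ΣF_x = 0: A_x + 40 = 0 → A_x = -40.00 kN.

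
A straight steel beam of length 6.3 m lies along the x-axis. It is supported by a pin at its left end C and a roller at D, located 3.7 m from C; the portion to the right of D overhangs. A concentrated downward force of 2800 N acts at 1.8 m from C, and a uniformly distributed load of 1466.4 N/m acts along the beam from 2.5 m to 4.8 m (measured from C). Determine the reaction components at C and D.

Resultant of the distributed load: 1466.4 × 2.3 = 3372.72 N at 3.65 m from C.
ΣM about C: D_y·3.7 − 2800·1.8 − (1466.4·2.3)·3.65 = 0 → D_y = 17350.428/3.7 = 4689.3 ≈ 4689 N.
ΣF_y = 0: C_y + 4689.3 − 2800 − 1466.4·2.3 = 0 → C_y = 1483 N.
ΣF_x = 0: no horizontal applied forces, so C_x = 0.

C_x = 0, C_y = 1483 N, D_y = 4689 N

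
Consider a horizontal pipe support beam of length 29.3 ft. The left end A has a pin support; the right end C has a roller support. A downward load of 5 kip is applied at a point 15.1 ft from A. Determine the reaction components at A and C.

ΣM about A: C_y·29.3 − 5·15.1 = 0 → C_y = 75.5/29.3 = 2.57679 ≈ 2.577 kip.
ΣF_y = 0: A_y + 2.57679 − 5 = 0 → A_y = 2.423 kip.
ΣF_x = 0: no horizontal applied forces, so A_x = 0.

A_x = 0, A_y = 2.423 kip, C_y = 2.577 kip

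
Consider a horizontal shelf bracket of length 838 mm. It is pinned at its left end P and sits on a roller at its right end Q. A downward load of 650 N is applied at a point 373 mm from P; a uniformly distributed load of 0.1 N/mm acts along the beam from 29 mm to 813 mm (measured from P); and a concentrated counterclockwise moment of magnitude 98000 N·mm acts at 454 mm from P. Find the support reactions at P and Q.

P_x = 0, P_y = 516.6 N, Q_y = 211.8 N

Resultant of the distributed load: 0.1 × 784 = 78.4 N at 421 mm from P.
Taking moments about P: Q_y·838 − 650·373 − (0.1·784)·421 + 98000 = 0 → Q_y = 177456.4/838 = 211.762 ≈ 211.8 N.
ΣF_y = 0: P_y + 211.762 − 650 − 0.1·784 = 0 → P_y = 516.6 N.
ΣF_x = 0: no horizontal applied forces, so P_x = 0.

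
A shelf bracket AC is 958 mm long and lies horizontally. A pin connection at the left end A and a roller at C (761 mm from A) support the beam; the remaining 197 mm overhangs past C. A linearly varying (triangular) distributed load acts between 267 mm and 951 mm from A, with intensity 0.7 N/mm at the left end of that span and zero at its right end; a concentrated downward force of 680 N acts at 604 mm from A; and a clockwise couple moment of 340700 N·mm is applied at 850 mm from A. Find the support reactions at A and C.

A_x = 0, A_y = -223.7 N, C_y = 1143 N

Resultant of the triangular load: ½ × 0.7 × 684 = 239.4 N, acting at 495 mm from A (one-third of the span from the peak).
ΣM about A: C_y·761 − (½·0.7·684)·495 − 680·604 − 340700 = 0 → C_y = 869923/761 = 1143.13 ≈ 1143 N.
ΣF_y = 0: A_y + 1143.13 − ½·0.7·684 − 680 = 0 → A_y = -223.7 N.
ΣF_x = 0: no horizontal applied forces, so A_x = 0.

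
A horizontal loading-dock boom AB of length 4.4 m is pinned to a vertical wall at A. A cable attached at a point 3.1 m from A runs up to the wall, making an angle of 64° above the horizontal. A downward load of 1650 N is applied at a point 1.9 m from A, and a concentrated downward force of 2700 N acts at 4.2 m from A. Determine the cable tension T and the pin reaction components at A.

T = 5195 N, A_x = 2277 N, A_y = -319.4 N

ΣM about A: T·sin64°·3.1 − 1650·1.9 − 2700·4.2 = 0 → T = 14475/(3.1·0.898794) = 5195.13 ≈ 5195 N.
ΣF_x = 0: A_x − T·cos64° = 0 → A_x = 5195.13 × 0.438371 = 2277 N.
ΣF_y = 0: A_y + T·sin64° − 1650 − 2700 = 0 → A_y = 4350 − 5195.13 × 0.898794 = -319.4 N.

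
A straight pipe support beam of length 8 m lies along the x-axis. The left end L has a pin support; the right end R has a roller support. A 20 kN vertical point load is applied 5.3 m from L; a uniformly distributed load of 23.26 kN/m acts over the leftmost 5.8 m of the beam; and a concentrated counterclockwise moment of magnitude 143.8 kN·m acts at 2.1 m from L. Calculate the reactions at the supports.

Resultant of the distributed load: 23.26 × 5.8 = 134.908 kN at 2.9 m from L.
Taking moments about L: R_y·8 − 20·5.3 − (23.26·5.8)·2.9 + 143.8 = 0 → R_y = 353.4332/8 = 44.1791 ≈ 44.18 kN.
ΣF_y = 0: L_y + 44.1791 − 20 − 23.26·5.8 = 0 → L_y = 110.7 kN.
ΣF_x = 0: no horizontal applied forces, so L_x = 0.

L_x = 0, L_y = 110.7 kN, R_y = 44.18 kN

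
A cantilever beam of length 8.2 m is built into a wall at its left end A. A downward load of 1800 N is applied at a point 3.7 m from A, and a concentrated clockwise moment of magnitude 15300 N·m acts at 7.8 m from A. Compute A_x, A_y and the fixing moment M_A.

A_x = 0, A_y = 1800 N, M_A = 21960 N·m

ΣF_x = 0: A_x = 0.
ΣF_y = 0: A_y − 1800 = 0 → A_y = 1800 N.
ΣM about A: M_A − 1800·3.7 − 15300 = 0 → M_A = 21960 N·m.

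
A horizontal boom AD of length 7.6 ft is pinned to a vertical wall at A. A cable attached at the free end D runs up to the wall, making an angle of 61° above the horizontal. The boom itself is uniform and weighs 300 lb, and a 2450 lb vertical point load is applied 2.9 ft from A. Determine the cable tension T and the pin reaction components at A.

T = 1240 lb, A_x = 601.4 lb, A_y = 1665 lb

ΣM about A: T·sin61°·7.6 − 300·3.8 − 2450·2.9 = 0 → T = 8245/(7.6·0.87462) = 1240.39 ≈ 1240 lb.
ΣF_x = 0: A_x − T·cos61° = 0 → A_x = 1240.39 × 0.48481 = 601.4 lb.
ΣF_y = 0: A_y + T·sin61° − 300 − 2450 = 0 → A_y = 2750 − 1240.39 × 0.87462 = 1665 lb.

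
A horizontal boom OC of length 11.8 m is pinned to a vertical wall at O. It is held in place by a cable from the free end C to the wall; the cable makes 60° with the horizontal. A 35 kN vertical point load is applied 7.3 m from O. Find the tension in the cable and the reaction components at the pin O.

ΣM about O: T·sin60°·11.8 − 35·7.3 = 0 → T = 255.5/(11.8·0.866025) = 25.0022 ≈ 25.00 kN.
ΣF_x = 0: O_x − T·cos60° = 0 → O_x = 25.0022 × 0.5 = 12.50 kN.
ΣF_y = 0: O_y + T·sin60° − 35 = 0 → O_y = 35 − 25.0022 × 0.866025 = 13.35 kN.

T = 25.00 kN, O_x = 12.50 kN, O_y = 13.35 kN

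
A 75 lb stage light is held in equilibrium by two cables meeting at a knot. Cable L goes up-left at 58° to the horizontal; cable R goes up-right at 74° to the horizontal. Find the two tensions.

ΣF_x = 0: −T_L·cos58° + T_R·cos74° = 0 → T_R = 1.92252·T_L.
ΣF_y = 0: T_L·sin58° + T_R·sin74° = 75.
Substitute: T_L·(0.848048 + 1.92252·0.961262) = 75 → T_L = 27.818 ≈ 27.82 lb.
Then T_R = 1.92252 × 27.818 = 53.48 lb.

T_L = 27.82 lb, T_R = 53.48 lb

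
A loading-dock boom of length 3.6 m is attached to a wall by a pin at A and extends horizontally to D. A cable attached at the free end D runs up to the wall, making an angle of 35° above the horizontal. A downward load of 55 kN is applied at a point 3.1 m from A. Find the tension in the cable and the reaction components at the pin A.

ΣM about A: T·sin35°·3.6 − 55·3.1 = 0 → T = 170.5/(3.6·0.573576) = 82.5716 ≈ 82.57 kN.
ΣF_x = 0: A_x − T·cos35° = 0 → A_x = 82.5716 × 0.819152 = 67.64 kN.
ΣF_y = 0: A_y + T·sin35° − 55 = 0 → A_y = 55 − 82.5716 × 0.573576 = 7.639 kN.

T = 82.57 kN, A_x = 67.64 kN, A_y = 7.639 kN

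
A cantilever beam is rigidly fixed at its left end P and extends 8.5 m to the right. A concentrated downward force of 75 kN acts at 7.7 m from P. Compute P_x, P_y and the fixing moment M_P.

P_x = 0, P_y = 75.00 kN, M_P = 577.5 kN·m

ΣF_x = 0: P_x = 0.
ΣF_y = 0: P_y − 75 = 0 → P_y = 75.00 kN.
ΣM about P: M_P − 75·7.7 = 0 → M_P = 577.5 kN·m.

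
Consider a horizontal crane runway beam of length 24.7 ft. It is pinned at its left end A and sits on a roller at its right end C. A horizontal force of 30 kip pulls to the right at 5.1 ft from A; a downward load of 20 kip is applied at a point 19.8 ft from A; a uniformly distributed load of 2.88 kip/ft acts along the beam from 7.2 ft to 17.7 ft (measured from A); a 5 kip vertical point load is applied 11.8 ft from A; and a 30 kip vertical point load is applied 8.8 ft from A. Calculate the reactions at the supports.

Resultant of the distributed load: 2.88 × 10.5 = 30.24 kip at 12.45 ft from A.
Taking moments about A: C_y·24.7 − 20·19.8 − (2.88·10.5)·12.45 − 5·11.8 − 30·8.8 = 0 → C_y = 1095.488/24.7 = 44.3517 ≈ 44.35 kip.
ΣF_y = 0: A_y + 44.3517 − 20 − 2.88·10.5 − 5 − 30 = 0 → A_y = 40.89 kip.
ΣF_x = 0: A_x + 30 = 0 → A_x = -30.00 kip.

A_x = -30.00 kip, A_y = 40.89 kip, C_y = 44.35 kip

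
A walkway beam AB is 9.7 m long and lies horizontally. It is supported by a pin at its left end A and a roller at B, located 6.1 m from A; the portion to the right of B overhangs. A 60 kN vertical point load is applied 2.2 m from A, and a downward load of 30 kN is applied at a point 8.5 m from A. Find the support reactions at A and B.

A_x = 0, A_y = 26.56 kN, B_y = 63.44 kN

ΣM about A: B_y·6.1 − 60·2.2 − 30·8.5 = 0 → B_y = 387/6.1 = 63.4426 ≈ 63.44 kN.
ΣF_y = 0: A_y + 63.4426 − 60 − 30 = 0 → A_y = 26.56 kN.
ΣF_x = 0: no horizontal applied forces, so A_x = 0.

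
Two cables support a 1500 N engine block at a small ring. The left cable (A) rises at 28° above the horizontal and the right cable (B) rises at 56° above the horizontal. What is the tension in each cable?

ΣF_x = 0: −T_A·cos28° + T_B·cos56° = 0 → T_B = 1.57897·T_A.
ΣF_y = 0: T_A·sin28° + T_B·sin56° = 1500.
Substitute: T_A·(0.469472 + 1.57897·0.829038) = 1500 → T_A = 843.408 ≈ 843.4 N.
Then T_B = 1.57897 × 843.408 = 1332 N.

T_A = 843.4 N, T_B = 1332 N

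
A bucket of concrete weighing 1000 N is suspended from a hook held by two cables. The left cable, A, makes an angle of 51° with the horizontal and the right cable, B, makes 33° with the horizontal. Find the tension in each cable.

T_A = 843.3 N, T_B = 632.8 N

ΣF_x = 0: −T_A·cos51° + T_B·cos33° = 0 → T_B = 0.750379·T_A.
ΣF_y = 0: T_A·sin51° + T_B·sin33° = 1000.
Substitute: T_A·(0.777146 + 0.750379·0.544639) = 1000 → T_A = 843.29 ≈ 843.3 N.
Then T_B = 0.750379 × 843.29 = 632.8 N.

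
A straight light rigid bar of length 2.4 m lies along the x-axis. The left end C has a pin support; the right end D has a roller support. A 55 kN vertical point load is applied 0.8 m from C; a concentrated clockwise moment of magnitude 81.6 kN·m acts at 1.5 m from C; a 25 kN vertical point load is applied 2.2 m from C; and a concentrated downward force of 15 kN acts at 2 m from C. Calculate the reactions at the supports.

C_x = 0, C_y = 7.250 kN, D_y = 87.75 kN

ΣM about C: D_y·2.4 − 55·0.8 − 81.6 − 25·2.2 − 15·2 = 0 → D_y = 210.6/2.4 = 87.75 kN.
ΣF_y = 0: C_y + 87.75 − 55 − 25 − 15 = 0 → C_y = 7.250 kN.
ΣF_x = 0: no horizontal applied forces, so C_x = 0.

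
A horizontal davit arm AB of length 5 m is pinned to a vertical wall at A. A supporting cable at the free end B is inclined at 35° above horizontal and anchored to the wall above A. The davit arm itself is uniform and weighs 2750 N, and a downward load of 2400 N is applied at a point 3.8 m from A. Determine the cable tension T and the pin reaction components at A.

ΣM about A: T·sin35°·5 − 2750·2.5 − 2400·3.8 = 0 → T = 15995/(5·0.573576) = 5577.29 ≈ 5577 N.
ΣF_x = 0: A_x − T·cos35° = 0 → A_x = 5577.29 × 0.819152 = 4569 N.
ΣF_y = 0: A_y + T·sin35° − 2750 − 2400 = 0 → A_y = 5150 − 5577.29 × 0.573576 = 1951 N.

T = 5577 N, A_x = 4569 N, A_y = 1951 N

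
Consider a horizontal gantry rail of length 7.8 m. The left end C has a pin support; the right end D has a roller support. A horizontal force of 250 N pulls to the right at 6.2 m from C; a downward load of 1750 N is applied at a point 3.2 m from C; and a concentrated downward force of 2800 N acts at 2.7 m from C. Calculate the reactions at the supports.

ΣM about C: D_y·7.8 − 1750·3.2 − 2800·2.7 = 0 → D_y = 13160/7.8 = 1687.18 ≈ 1687 N.
ΣF_y = 0: C_y + 1687.18 − 1750 − 2800 = 0 → C_y = 2863 N.
ΣF_x = 0: C_x + 250 = 0 → C_x = -250.0 N.

C_x = -250.0 N, C_y = 2863 N, D_y = 1687 N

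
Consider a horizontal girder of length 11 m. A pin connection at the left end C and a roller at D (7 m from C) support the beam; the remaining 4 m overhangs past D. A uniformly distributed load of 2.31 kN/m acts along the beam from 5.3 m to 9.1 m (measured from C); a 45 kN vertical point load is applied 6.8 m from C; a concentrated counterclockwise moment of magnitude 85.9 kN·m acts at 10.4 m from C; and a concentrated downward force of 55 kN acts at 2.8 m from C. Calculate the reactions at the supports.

Resultant of the distributed load: 2.31 × 3.8 = 8.778 kN at 7.2 m from C.
Moments about C: D_y·7 − (2.31·3.8)·7.2 − 45·6.8 + 85.9 − 55·2.8 = 0 → D_y = 437.3016/7 = 62.4717 ≈ 62.47 kN.
ΣF_y = 0: C_y + 62.4717 − 2.31·3.8 − 45 − 55 = 0 → C_y = 46.31 kN.
ΣF_x = 0: no horizontal applied forces, so C_x = 0.

C_x = 0, C_y = 46.31 kN, D_y = 62.47 kN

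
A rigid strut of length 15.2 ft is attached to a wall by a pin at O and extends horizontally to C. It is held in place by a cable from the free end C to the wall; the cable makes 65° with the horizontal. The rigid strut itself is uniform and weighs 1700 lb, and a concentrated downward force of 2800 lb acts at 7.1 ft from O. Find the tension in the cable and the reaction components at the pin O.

T = 2381 lb, O_x = 1006 lb, O_y = 2342 lb

ΣM about O: T·sin65°·15.2 − 1700·7.6 − 2800·7.1 = 0 → T = 32800/(15.2·0.906308) = 2380.97 ≈ 2381 lb.
ΣF_x = 0: O_x − T·cos65° = 0 → O_x = 2380.97 × 0.422618 = 1006 lb.
ΣF_y = 0: O_y + T·sin65° − 1700 − 2800 = 0 → O_y = 4500 − 2380.97 × 0.906308 = 2342 lb.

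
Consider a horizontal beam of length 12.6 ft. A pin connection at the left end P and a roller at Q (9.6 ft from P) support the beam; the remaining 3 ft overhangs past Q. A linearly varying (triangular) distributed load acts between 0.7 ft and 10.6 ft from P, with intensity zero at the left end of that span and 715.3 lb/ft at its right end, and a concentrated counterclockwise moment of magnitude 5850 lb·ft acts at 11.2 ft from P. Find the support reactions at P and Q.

Resultant of the triangular load: ½ × 715.3 × 9.9 = 3540.735 lb, acting at 7.3 ft from P (one-third of the span from the peak).
Moments about P: Q_y·9.6 − (½·715.3·9.9)·7.3 + 5850 = 0 → Q_y = 19997.3655/9.6 = 2083.06 ≈ 2083 lb.
ΣF_y = 0: P_y + 2083.06 − ½·715.3·9.9 = 0 → P_y = 1458 lb.
ΣF_x = 0: no horizontal applied forces, so P_x = 0.

P_x = 0, P_y = 1458 lb, Q_y = 2083 lb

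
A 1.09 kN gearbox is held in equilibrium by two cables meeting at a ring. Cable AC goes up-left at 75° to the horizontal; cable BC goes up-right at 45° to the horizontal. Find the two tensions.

T_AC = 0.8900 kN, T_BC = 0.3258 kN

ΣF_x = 0: −T_AC·cos75° + T_BC·cos45° = 0 → T_BC = 0.366025·T_AC.
ΣF_y = 0: T_AC·sin75° + T_BC·sin45° = 1.09.
Substitute: T_AC·(0.965926 + 0.366025·0.707107) = 1.09 → T_AC = 0.889981 ≈ 0.8900 kN.
Then T_BC = 0.366025 × 0.889981 = 0.3258 kN.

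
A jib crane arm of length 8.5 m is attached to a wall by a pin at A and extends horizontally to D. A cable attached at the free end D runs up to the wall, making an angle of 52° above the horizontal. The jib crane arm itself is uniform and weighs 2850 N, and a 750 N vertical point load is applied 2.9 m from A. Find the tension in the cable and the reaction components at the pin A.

ΣM about A: T·sin52°·8.5 − 2850·4.25 − 750·2.9 = 0 → T = 14287.5/(8.5·0.788011) = 2133.07 ≈ 2133 N.
ΣF_x = 0: A_x − T·cos52° = 0 → A_x = 2133.07 × 0.615661 = 1313 N.
ΣF_y = 0: A_y + T·sin52° − 2850 − 750 = 0 → A_y = 3600 − 2133.07 × 0.788011 = 1919 N.

T = 2133 N, A_x = 1313 N, A_y = 1919 N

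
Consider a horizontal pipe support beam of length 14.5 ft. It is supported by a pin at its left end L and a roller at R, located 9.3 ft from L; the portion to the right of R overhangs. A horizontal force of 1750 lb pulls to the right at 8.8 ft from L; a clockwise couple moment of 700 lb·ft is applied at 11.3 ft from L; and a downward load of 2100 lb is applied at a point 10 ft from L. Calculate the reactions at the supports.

L_x = -1750 lb, L_y = -233.3 lb, R_y = 2333 lb

Taking moments about L: R_y·9.3 − 700 − 2100·10 = 0 → R_y = 21700/9.3 = 2333.33 ≈ 2333 lb.
ΣF_y = 0: L_y + 2333.33 − 2100 = 0 → L_y = -233.3 lb.
ΣF_x = 0: L_x + 1750 = 0 → L_x = -1750 lb.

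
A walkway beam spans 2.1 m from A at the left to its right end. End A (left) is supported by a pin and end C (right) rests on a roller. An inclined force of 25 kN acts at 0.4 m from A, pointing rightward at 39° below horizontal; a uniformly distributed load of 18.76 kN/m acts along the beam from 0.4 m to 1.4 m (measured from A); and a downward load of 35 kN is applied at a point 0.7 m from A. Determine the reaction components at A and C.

A_x = -19.43 kN, A_y = 46.79 kN, C_y = 22.70 kN

Resultant of the distributed load: 18.76 × 1 = 18.76 kN at 0.9 m from A.
Moments about A: C_y·2.1 − 25·sin39°·0.4 − (18.76·1)·0.9 − 35·0.7 = 0 → C_y = 47.6772/2.1 = 22.7034 ≈ 22.70 kN.
ΣF_y = 0: A_y + 22.7034 − 25·sin39° − 18.76·1 − 35 = 0 → A_y = 46.79 kN.
ΣF_x = 0: A_x + 25·cos39° = 0 → A_x = -19.43 kN.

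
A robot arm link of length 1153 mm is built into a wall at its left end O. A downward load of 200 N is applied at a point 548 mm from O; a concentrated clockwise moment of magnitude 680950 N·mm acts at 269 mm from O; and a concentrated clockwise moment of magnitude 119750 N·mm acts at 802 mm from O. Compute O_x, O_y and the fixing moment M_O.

O_x = 0, O_y = 200.0 N, M_O = 910300 N·mm

ΣF_x = 0: O_x = 0.
ΣF_y = 0: O_y − 200 = 0 → O_y = 200.0 N.
ΣM about O: M_O − 200·548 − 680950 − 119750 = 0 → M_O = 910300 N·mm.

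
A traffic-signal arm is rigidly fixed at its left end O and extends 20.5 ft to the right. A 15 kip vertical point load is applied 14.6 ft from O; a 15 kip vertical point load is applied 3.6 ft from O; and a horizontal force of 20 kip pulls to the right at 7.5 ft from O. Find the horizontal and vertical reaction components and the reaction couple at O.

O_x = -20.00 kip, O_y = 30.00 kip, M_O = 273.0 kip·ft

ΣF_x = 0: O_x + 20 = 0 → O_x = -20.00 kip.
ΣF_y = 0: O_y − 15 − 15 = 0 → O_y = 30.00 kip.
ΣM about O: M_O − 15·14.6 − 15·3.6 = 0 → M_O = 273.0 kip·ft.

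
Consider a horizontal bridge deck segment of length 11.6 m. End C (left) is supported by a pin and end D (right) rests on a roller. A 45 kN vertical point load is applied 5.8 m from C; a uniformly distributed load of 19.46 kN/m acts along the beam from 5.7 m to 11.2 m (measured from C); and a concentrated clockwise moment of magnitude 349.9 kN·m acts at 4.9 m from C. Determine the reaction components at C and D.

Resultant of the distributed load: 19.46 × 5.5 = 107.03 kN at 8.45 m from C.
ΣM about C: D_y·11.6 − 45·5.8 − (19.46·5.5)·8.45 − 349.9 = 0 → D_y = 1515.3035/11.6 = 130.63 ≈ 130.6 kN.
ΣF_y = 0: C_y + 130.63 − 45 − 19.46·5.5 = 0 → C_y = 21.40 kN.
ΣF_x = 0: no horizontal applied forces, so C_x = 0.

C_x = 0, C_y = 21.40 kN, D_y = 130.6 kN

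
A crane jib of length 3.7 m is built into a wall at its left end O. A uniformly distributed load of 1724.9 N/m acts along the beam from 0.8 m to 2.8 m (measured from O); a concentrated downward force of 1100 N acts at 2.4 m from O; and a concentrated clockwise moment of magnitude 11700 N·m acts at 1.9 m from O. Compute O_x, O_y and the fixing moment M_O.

Resultant of the distributed load: 1724.9 × 2 = 3449.8 N at 1.8 m from O.
ΣF_x = 0: O_x = 0.
ΣF_y = 0: O_y − 1724.9·2 − 1100 = 0 → O_y = 4550 N.
ΣM about O: M_O − (1724.9·2)·1.8 − 1100·2.4 − 11700 = 0 → M_O = 20550 N·m.

O_x = 0, O_y = 4550 N, M_O = 20550 N·m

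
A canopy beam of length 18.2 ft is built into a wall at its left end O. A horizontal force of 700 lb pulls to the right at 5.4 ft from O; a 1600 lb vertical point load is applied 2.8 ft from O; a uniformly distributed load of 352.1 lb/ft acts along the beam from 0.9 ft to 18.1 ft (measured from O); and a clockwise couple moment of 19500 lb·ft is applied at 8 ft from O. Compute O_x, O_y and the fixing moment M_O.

Resultant of the distributed load: 352.1 × 17.2 = 6056.12 lb at 9.5 ft from O.
ΣF_x = 0: O_x + 700 = 0 → O_x = -700.0 lb.
ΣF_y = 0: O_y − 1600 − 352.1·17.2 = 0 → O_y = 7656 lb.
ΣM about O: M_O − 1600·2.8 − (352.1·17.2)·9.5 − 19500 = 0 → M_O = 81510 lb·ft.

O_x = -700.0 lb, O_y = 7656 lb, M_O = 81510 lb·ft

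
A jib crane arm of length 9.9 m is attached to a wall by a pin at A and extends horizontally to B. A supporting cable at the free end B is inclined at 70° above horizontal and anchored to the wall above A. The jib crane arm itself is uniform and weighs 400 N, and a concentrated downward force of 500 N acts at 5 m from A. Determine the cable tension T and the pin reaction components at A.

T = 481.6 N, A_x = 164.7 N, A_y = 447.5 N

ΣM about A: T·sin70°·9.9 − 400·4.95 − 500·5 = 0 → T = 4480/(9.9·0.939693) = 481.567 ≈ 481.6 N.
ΣF_x = 0: A_x − T·cos70° = 0 → A_x = 481.567 × 0.34202 = 164.7 N.
ΣF_y = 0: A_y + T·sin70° − 400 − 500 = 0 → A_y = 900 − 481.567 × 0.939693 = 447.5 N.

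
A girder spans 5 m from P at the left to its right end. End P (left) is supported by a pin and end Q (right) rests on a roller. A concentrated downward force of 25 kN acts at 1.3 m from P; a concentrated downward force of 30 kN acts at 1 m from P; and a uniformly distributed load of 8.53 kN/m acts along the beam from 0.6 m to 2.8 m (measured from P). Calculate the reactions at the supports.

Resultant of the distributed load: 8.53 × 2.2 = 18.766 kN at 1.7 m from P.
ΣM about P: Q_y·5 − 25·1.3 − 30·1 − (8.53·2.2)·1.7 = 0 → Q_y = 94.4022/5 = 18.8804 ≈ 18.88 kN.
ΣF_y = 0: P_y + 18.8804 − 25 − 30 − 8.53·2.2 = 0 → P_y = 54.89 kN.
ΣF_x = 0: no horizontal applied forces, so P_x = 0.

P_x = 0, P_y = 54.89 kN, Q_y = 18.88 kN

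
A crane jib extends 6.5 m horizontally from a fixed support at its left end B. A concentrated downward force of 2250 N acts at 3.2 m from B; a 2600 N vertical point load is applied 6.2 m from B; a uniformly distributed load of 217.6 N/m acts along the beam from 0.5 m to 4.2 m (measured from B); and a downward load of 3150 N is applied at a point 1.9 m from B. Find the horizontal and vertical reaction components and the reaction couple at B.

Resultant of the distributed load: 217.6 × 3.7 = 805.12 N at 2.35 m from B.
ΣF_x = 0: B_x = 0.
ΣF_y = 0: B_y − 2250 − 2600 − 217.6·3.7 − 3150 = 0 → B_y = 8805 N.
ΣM about B: M_B − 2250·3.2 − 2600·6.2 − (217.6·3.7)·2.35 − 3150·1.9 = 0 → M_B = 31200 N·m.

B_x = 0, B_y = 8805 N, M_B = 31200 N·m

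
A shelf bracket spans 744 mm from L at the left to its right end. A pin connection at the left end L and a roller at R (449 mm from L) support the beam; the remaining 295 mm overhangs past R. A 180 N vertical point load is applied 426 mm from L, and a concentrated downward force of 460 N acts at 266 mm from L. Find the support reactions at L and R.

Moments about L: R_y·449 − 180·426 − 460·266 = 0 → R_y = 199040/449 = 443.296 ≈ 443.3 N.
ΣF_y = 0: L_y + 443.296 − 180 − 460 = 0 → L_y = 196.7 N.
ΣF_x = 0: no horizontal applied forces, so L_x = 0.

L_x = 0, L_y = 196.7 N, R_y = 443.3 N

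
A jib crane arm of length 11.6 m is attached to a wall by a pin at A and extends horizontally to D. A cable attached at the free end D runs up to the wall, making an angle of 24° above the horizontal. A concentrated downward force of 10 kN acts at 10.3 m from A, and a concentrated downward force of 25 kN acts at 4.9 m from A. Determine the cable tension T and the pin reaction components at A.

ΣM about A: T·sin24°·11.6 − 10·10.3 − 25·4.9 = 0 → T = 225.5/(11.6·0.406737) = 47.7942 ≈ 47.79 kN.
ΣF_x = 0: A_x − T·cos24° = 0 → A_x = 47.7942 × 0.913545 = 43.66 kN.
ΣF_y = 0: A_y + T·sin24° − 10 − 25 = 0 → A_y = 35 − 47.7942 × 0.406737 = 15.56 kN.

T = 47.79 kN, A_x = 43.66 kN, A_y = 15.56 kN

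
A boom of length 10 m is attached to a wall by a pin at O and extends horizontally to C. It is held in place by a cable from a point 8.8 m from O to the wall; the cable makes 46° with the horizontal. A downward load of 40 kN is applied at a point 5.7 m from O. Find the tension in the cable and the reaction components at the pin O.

T = 36.02 kN, O_x = 25.02 kN, O_y = 14.09 kN

ΣM about O: T·sin46°·8.8 − 40·5.7 = 0 → T = 228/(8.8·0.71934) = 36.0179 ≈ 36.02 kN.
ΣF_x = 0: O_x − T·cos46° = 0 → O_x = 36.0179 × 0.694658 = 25.02 kN.
ΣF_y = 0: O_y + T·sin46° − 40 = 0 → O_y = 40 − 36.0179 × 0.71934 = 14.09 kN.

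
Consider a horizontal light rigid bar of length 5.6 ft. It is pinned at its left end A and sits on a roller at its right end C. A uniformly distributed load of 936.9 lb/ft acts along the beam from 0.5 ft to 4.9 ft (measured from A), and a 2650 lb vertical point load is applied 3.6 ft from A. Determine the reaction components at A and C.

A_x = 0, A_y = 3081 lb, C_y = 3691 lb

Resultant of the distributed load: 936.9 × 4.4 = 4122.36 lb at 2.7 ft from A.
ΣM about A: C_y·5.6 − (936.9·4.4)·2.7 − 2650·3.6 = 0 → C_y = 20670.372/5.6 = 3691.14 ≈ 3691 lb.
ΣF_y = 0: A_y + 3691.14 − 936.9·4.4 − 2650 = 0 → A_y = 3081 lb.
ΣF_x = 0: no horizontal applied forces, so A_x = 0.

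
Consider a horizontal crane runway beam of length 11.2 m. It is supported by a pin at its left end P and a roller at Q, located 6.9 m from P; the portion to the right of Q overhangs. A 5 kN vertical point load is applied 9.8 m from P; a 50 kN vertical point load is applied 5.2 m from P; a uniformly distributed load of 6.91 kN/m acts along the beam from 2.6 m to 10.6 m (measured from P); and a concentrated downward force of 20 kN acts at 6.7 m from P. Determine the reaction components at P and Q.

P_x = 0, P_y = 13.20 kN, Q_y = 117.1 kN

Resultant of the distributed load: 6.91 × 8 = 55.28 kN at 6.6 m from P.
Taking moments about P: Q_y·6.9 − 5·9.8 − 50·5.2 − (6.91·8)·6.6 − 20·6.7 = 0 → Q_y = 807.848/6.9 = 117.079 ≈ 117.1 kN.
ΣF_y = 0: P_y + 117.079 − 5 − 50 − 6.91·8 − 20 = 0 → P_y = 13.20 kN.
ΣF_x = 0: no horizontal applied forces, so P_x = 0.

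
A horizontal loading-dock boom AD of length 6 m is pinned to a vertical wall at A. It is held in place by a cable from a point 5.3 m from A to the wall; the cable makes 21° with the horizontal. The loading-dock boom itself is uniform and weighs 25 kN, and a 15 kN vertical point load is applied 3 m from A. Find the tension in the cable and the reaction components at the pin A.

T = 63.18 kN, A_x = 58.98 kN, A_y = 17.36 kN

ΣM about A: T·sin21°·5.3 − 25·3 − 15·3 = 0 → T = 120/(5.3·0.358368) = 63.1795 ≈ 63.18 kN.
ΣF_x = 0: A_x − T·cos21° = 0 → A_x = 63.1795 × 0.93358 = 58.98 kN.
ΣF_y = 0: A_y + T·sin21° − 25 − 15 = 0 → A_y = 40 − 63.1795 × 0.358368 = 17.36 kN.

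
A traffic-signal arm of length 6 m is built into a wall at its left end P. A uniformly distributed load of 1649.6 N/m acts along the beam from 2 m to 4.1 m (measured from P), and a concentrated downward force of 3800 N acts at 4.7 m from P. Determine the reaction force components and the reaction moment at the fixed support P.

Resultant of the distributed load: 1649.6 × 2.1 = 3464.16 N at 3.05 m from P.
ΣF_x = 0: P_x = 0.
ΣF_y = 0: P_y − 1649.6·2.1 − 3800 = 0 → P_y = 7264 N.
ΣM about P: M_P − (1649.6·2.1)·3.05 − 3800·4.7 = 0 → M_P = 28430 N·m.

P_x = 0, P_y = 7264 N, M_P = 28430 N·m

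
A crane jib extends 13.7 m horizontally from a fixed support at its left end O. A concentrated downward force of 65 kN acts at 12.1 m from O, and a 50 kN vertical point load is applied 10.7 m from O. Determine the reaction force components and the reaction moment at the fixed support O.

O_x = 0, O_y = 115.0 kN, M_O = 1322 kN·m

ΣF_x = 0: O_x = 0.
ΣF_y = 0: O_y − 65 − 50 = 0 → O_y = 115.0 kN.
ΣM about O: M_O − 65·12.1 − 50·10.7 = 0 → M_O = 1322 kN·m.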